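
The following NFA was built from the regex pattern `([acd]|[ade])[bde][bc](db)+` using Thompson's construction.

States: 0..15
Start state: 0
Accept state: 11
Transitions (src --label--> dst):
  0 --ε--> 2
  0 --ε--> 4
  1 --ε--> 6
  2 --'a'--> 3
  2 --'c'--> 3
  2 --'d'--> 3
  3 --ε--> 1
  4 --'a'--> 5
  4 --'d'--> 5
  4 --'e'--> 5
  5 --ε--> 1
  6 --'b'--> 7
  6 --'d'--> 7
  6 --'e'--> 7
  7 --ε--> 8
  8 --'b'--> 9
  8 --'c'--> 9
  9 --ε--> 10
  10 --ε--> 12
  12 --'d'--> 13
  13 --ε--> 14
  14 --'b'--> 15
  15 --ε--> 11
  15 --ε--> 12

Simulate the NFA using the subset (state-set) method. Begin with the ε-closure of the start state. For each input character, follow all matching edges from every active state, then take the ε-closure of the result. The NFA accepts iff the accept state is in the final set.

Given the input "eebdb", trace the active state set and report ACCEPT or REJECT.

Answer: ACCEPT

Trace:
start: ε-closure({0}) = {0,2,4}
'e' @ 1: {1,5,6}
'e' @ 2: {7,8}
'b' @ 3: {9,10,12}
'd' @ 4: {13,14}
'b' @ 5: {11,12,15}  [accepting]
after full input: {11,12,15}  (accept=11 in)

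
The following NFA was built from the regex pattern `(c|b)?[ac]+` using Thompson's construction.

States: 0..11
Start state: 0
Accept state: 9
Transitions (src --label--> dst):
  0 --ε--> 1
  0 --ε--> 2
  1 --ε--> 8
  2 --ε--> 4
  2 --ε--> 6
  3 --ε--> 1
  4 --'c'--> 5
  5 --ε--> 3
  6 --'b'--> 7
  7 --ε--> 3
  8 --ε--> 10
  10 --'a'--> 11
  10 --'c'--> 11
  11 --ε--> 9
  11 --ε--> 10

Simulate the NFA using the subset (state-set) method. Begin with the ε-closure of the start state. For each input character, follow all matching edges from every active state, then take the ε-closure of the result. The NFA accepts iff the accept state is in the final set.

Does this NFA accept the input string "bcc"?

initial (ε-close {0}): {0,1,2,4,6,8,10}
'b' @ 1: {1,3,7,8,10}
'c' @ 2: {9,10,11}  (accept∈set)
'c' @ 3: {9,10,11}  (accept∈set)
after full input: {9,10,11}  (accept=9 in)

Answer: ACCEPT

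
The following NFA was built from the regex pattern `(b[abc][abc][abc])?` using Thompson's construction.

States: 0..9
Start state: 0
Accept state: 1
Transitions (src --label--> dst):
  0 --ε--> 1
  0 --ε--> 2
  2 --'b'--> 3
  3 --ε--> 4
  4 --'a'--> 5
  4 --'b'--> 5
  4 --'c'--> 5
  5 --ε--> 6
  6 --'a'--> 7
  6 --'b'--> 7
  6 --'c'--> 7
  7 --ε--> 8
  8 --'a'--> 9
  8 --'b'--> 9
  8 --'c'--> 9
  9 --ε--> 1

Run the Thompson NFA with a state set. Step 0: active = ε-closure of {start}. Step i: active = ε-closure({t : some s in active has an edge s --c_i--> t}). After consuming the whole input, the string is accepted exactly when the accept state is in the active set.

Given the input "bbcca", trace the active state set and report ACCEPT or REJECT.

start: ε-closure({0}) = {0,1,2}
'b' @ 1: {3,4}
'b' @ 2: {5,6}
'c' @ 3: {7,8}
'c' @ 4: {1,9}  [accepting]
'a' @ 5: {}  — dead — no transitions
after full input: {}  (accept=1 not in)

Answer: REJECT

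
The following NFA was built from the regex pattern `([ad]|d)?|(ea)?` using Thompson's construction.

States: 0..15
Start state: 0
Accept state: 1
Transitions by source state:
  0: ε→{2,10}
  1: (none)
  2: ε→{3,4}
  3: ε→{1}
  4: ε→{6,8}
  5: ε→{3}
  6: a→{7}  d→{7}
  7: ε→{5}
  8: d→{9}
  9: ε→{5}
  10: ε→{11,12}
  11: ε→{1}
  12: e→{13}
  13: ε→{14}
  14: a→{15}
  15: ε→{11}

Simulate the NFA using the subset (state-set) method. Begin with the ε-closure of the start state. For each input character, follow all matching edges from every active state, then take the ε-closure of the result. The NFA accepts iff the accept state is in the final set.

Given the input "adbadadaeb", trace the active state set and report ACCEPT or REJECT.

S₀ = ε-closure({0}) = {0,1,2,3,4,6,8,10,11,12}
'a' @ 1: {1,3,5,7}  [accepting]
'd' @ 2: {}  — no active states
rest 'badadaeb' ignored (set empty)
end set {} — state 1 not in

Answer: REJECT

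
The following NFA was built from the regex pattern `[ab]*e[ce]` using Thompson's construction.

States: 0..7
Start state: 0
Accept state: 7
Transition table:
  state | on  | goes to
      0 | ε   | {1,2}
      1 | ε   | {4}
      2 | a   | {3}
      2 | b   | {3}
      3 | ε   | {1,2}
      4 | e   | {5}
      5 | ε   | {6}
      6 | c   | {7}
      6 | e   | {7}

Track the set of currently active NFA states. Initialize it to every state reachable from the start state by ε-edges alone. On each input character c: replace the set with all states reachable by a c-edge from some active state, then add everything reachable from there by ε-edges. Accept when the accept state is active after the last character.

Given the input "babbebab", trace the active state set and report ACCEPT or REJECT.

S₀ = ε-closure({0}) = {0,1,2,4}
'b' @ 1: {1,2,3,4}
'a' @ 2: {1,2,3,4}
'b' @ 3: {1,2,3,4}
'b' @ 4: {1,2,3,4}
'e' @ 5: {5,6}
'b' @ 6: {}  — no active states
rest 'ab' ignored (set empty)
final: {}; accept 7 not in set

Answer: REJECT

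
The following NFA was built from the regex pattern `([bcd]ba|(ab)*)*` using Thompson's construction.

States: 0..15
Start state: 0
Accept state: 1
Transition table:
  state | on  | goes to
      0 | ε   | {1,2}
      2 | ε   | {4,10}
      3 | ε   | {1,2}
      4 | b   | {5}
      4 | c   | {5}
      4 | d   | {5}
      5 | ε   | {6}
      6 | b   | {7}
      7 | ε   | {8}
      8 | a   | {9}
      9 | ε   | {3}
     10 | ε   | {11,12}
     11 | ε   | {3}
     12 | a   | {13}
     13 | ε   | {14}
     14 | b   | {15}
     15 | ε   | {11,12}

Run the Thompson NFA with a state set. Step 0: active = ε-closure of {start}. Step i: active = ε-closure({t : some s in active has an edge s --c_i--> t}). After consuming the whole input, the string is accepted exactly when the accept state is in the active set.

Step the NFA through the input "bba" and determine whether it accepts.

initial (ε-close {0}): {0,1,2,3,4,10,11,12}
'b' @ 1: {5,6}
'b' @ 2: {7,8}
'a' @ 3: {1,2,3,4,9,10,11,12}  [accepting]
after full input: {1,2,3,4,9,10,11,12}  (accept=1 in)

Answer: ACCEPT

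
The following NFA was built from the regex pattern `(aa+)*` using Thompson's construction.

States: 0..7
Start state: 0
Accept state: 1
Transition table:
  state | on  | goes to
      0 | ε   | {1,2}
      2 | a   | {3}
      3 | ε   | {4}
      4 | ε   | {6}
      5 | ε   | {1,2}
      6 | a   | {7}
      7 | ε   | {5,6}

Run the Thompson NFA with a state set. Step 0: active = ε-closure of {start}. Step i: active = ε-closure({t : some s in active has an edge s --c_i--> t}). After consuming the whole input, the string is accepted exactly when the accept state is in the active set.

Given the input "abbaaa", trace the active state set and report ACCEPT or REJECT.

Answer: REJECT

Steps:
initial (ε-close {0}): {0,1,2}
'a' @ 1: {3,4,6}
'b' @ 2: {}  — no active states
rest 'baaa' ignored (set empty)
after full input: {}  (accept=1 not in)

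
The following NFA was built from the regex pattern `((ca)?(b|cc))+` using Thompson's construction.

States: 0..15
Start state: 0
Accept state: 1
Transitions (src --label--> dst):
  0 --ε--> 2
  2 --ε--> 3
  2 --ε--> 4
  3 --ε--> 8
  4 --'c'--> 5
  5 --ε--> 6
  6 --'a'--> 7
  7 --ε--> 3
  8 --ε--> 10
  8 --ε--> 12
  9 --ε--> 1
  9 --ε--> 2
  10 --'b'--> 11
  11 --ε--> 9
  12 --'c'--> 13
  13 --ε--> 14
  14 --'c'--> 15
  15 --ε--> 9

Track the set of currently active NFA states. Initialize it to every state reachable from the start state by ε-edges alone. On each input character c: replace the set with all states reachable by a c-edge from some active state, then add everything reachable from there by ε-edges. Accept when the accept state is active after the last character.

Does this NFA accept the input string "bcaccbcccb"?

Answer: REJECT

Derivation:
initial (ε-close {0}): {0,2,3,4,8,10,12}
'b' @ 1: {1,2,3,4,8,9,10,11,12}  ✓accept
'c' @ 2: {5,6,13,14}
'a' @ 3: {3,7,8,10,12}
'c' @ 4: {13,14}
'c' @ 5: {1,2,3,4,8,9,10,12,15}  ✓accept
'b' @ 6: {1,2,3,4,8,9,10,11,12}  ✓accept
'c' @ 7: {5,6,13,14}
'c' @ 8: {1,2,3,4,8,9,10,12,15}  ✓accept
'c' @ 9: {5,6,13,14}
'b' @ 10: {}  — no active states
final: {}; accept 1 not in set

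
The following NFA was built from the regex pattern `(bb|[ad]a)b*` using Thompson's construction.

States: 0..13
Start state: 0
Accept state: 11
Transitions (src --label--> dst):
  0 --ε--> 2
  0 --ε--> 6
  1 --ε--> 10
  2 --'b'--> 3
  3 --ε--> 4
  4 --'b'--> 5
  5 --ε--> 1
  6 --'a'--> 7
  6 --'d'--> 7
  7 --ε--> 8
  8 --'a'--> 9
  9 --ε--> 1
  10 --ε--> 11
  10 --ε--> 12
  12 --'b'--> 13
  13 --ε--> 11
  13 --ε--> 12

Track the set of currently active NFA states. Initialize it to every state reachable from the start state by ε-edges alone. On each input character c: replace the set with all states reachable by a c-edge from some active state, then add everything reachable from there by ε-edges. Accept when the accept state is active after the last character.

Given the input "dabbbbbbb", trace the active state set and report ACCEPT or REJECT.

initial (ε-close {0}): {0,2,6}
'd' @ 1: {7,8}
'a' @ 2: {1,9,10,11,12}  [accepting]
'b' @ 3: {11,12,13}  [accepting]
'b' @ 4: {11,12,13}  [accepting]
'b' @ 5: {11,12,13}  [accepting]
'b' @ 6: {11,12,13}  [accepting]
'b' @ 7: {11,12,13}  [accepting]
'b' @ 8: {11,12,13}  [accepting]
'b' @ 9: {11,12,13}  [accepting]
final: {11,12,13}; accept 11 in set

Answer: ACCEPT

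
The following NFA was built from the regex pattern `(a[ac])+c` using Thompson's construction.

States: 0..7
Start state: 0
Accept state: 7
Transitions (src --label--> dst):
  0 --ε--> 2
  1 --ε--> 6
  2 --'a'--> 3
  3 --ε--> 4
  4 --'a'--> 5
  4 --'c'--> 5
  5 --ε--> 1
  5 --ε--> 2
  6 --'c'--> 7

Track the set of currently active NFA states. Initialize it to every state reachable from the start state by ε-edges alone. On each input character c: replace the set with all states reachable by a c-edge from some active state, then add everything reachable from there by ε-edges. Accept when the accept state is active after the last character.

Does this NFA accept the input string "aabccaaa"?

start: ε-closure({0}) = {0,2}
'a' @ 1: {3,4}
'a' @ 2: {1,2,5,6}
'b' @ 3: {}  — no active states
rest 'ccaaa' ignored (set empty)
after full input: {}  (accept=7 not in)

Answer: REJECT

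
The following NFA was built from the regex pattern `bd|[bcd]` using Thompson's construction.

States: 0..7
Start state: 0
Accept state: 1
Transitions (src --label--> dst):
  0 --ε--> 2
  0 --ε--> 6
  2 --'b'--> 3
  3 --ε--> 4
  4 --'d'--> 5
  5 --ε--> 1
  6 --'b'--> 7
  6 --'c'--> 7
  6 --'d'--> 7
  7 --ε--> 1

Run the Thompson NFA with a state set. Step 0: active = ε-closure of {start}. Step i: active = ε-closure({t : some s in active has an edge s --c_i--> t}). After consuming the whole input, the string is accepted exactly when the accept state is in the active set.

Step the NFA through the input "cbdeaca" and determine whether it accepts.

Answer: REJECT

Trace:
start: ε-closure({0}) = {0,2,6}
'c' @ 1: {1,7}  [accepting]
'b' @ 2: {}  — state set empty
rest 'deaca' ignored (set empty)
end set {} — state 1 not in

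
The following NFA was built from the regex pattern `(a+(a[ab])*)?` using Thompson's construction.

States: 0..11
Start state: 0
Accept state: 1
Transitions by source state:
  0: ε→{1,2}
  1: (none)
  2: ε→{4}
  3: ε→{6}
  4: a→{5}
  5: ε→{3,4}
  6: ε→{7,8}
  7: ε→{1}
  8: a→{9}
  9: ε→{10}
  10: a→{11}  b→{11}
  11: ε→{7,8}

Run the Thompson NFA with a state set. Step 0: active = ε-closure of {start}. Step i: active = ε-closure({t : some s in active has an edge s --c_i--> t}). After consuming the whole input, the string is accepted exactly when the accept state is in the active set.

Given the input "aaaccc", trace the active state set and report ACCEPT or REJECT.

initial (ε-close {0}): {0,1,2,4}
'a' @ 1: {1,3,4,5,6,7,8}  (accept∈set)
'a' @ 2: {1,3,4,5,6,7,8,9,10}  (accept∈set)
'a' @ 3: {1,3,4,5,6,7,8,9,10,11}  (accept∈set)
'c' @ 4: {}  — no active states
rest 'cc' ignored (set empty)
end set {} — state 1 not in

Answer: REJECT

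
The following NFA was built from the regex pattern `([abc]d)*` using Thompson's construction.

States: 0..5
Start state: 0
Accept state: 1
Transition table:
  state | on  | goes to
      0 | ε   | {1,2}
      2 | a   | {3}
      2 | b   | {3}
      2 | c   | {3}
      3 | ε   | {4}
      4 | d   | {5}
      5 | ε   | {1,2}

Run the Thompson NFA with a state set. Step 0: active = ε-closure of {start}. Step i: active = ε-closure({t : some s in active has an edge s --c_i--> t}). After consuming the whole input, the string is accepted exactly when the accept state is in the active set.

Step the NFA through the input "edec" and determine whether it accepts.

Answer: REJECT

Derivation:
initial (ε-close {0}): {0,1,2}
'e' @ 1: {}  — dead — no transitions
rest 'dec' ignored (set empty)
after full input: {}  (accept=1 not in)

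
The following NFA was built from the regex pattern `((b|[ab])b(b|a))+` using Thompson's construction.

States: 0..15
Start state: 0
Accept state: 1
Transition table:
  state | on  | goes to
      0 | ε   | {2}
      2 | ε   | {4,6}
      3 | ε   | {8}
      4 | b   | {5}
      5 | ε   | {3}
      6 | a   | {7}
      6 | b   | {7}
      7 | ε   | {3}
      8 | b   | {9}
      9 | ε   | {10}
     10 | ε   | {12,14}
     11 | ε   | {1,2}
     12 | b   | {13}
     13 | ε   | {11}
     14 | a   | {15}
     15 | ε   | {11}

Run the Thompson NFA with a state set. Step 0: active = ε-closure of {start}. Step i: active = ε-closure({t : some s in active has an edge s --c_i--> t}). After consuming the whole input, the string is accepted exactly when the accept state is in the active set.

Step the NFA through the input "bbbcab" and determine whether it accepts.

start: ε-closure({0}) = {0,2,4,6}
'b' @ 1: {3,5,7,8}
'b' @ 2: {9,10,12,14}
'b' @ 3: {1,2,4,6,11,13}  (accept∈set)
'c' @ 4: {}  — dead — no transitions
rest 'ab' ignored (set empty)
after full input: {}  (accept=1 not in)

Answer: REJECT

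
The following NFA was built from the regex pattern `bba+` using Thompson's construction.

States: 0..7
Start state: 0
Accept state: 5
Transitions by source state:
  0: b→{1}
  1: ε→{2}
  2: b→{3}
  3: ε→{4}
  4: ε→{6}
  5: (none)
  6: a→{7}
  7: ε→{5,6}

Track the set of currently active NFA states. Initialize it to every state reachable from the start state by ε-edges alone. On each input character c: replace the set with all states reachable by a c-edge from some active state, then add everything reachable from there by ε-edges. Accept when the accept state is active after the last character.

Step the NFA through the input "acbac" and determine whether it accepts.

S₀ = ε-closure({0}) = {0}
'a' @ 1: {}  — dead — no transitions
rest 'cbac' ignored (set empty)
after full input: {}  (accept=5 not in)

Answer: REJECT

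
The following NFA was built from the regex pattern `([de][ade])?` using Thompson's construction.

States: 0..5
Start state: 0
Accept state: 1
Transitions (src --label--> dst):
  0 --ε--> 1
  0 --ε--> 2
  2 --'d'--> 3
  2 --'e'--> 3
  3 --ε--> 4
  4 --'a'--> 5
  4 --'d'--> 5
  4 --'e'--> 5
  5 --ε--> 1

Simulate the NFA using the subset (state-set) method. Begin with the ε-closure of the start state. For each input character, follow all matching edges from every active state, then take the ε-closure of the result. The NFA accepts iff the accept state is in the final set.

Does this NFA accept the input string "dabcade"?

S₀ = ε-closure({0}) = {0,1,2}
'd' @ 1: {3,4}
'a' @ 2: {1,5}  [accepting]
'b' @ 3: {}  — no active states
rest 'cade' ignored (set empty)
after full input: {}  (accept=1 not in)

Answer: REJECT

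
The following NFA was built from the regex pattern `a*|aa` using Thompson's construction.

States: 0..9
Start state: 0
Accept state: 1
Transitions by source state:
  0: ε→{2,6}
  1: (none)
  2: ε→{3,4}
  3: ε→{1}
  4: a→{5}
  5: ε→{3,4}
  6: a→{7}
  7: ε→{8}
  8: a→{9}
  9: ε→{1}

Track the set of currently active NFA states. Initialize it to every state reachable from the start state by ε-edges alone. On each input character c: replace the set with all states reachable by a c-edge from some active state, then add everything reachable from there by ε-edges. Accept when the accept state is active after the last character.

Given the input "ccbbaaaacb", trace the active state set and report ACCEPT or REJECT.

start: ε-closure({0}) = {0,1,2,3,4,6}
'c' @ 1: {}  — no active states
rest 'cbbaaaacb' ignored (set empty)
after full input: {}  (accept=1 not in)

Answer: REJECT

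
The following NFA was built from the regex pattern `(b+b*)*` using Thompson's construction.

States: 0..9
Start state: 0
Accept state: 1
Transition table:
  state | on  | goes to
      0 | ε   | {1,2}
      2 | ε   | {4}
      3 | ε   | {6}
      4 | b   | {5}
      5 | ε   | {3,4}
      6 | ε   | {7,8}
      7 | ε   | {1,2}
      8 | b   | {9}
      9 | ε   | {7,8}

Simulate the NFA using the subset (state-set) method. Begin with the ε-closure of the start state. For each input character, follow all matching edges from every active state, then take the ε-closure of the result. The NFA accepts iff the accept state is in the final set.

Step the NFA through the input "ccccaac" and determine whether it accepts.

S₀ = ε-closure({0}) = {0,1,2,4}
'c' @ 1: {}  — dead — no transitions
rest 'cccaac' ignored (set empty)
after full input: {}  (accept=1 not in)

Answer: REJECT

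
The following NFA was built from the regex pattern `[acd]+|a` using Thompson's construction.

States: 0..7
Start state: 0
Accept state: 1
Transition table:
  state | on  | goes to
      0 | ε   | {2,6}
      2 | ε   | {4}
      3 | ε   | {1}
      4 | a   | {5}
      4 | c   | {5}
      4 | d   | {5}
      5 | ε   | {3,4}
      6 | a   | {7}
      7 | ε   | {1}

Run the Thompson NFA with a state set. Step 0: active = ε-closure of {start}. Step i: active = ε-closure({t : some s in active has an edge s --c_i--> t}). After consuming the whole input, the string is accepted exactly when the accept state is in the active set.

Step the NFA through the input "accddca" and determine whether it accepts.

Answer: ACCEPT

Steps:
S₀ = ε-closure({0}) = {0,2,4,6}
'a' @ 1: {1,3,4,5,7}  [accepting]
'c' @ 2: {1,3,4,5}  [accepting]
'c' @ 3: {1,3,4,5}  [accepting]
'd' @ 4: {1,3,4,5}  [accepting]
'd' @ 5: {1,3,4,5}  [accepting]
'c' @ 6: {1,3,4,5}  [accepting]
'a' @ 7: {1,3,4,5}  [accepting]
end set {1,3,4,5} — state 1 in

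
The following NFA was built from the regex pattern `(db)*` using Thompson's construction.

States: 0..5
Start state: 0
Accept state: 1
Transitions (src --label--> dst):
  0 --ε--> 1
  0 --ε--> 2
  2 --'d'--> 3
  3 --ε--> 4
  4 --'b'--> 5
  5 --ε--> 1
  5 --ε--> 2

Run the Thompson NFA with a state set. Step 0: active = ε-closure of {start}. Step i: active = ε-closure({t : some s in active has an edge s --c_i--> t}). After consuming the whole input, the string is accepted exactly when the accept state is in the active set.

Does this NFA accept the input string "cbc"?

Answer: REJECT

Trace:
S₀ = ε-closure({0}) = {0,1,2}
'c' @ 1: {}  — state set empty
rest 'bc' ignored (set empty)
final: {}; accept 1 not in set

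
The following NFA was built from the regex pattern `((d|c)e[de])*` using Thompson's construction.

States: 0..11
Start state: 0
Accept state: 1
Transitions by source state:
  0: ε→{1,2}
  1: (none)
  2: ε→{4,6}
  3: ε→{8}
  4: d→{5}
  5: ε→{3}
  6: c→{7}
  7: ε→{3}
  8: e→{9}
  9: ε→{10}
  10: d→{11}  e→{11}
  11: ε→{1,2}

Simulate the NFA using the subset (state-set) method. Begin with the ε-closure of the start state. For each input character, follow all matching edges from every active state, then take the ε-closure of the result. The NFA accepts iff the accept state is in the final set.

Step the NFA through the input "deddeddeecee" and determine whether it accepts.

initial (ε-close {0}): {0,1,2,4,6}
'd' @ 1: {3,5,8}
'e' @ 2: {9,10}
'd' @ 3: {1,2,4,6,11}  ✓accept
'd' @ 4: {3,5,8}
'e' @ 5: {9,10}
'd' @ 6: {1,2,4,6,11}  ✓accept
'd' @ 7: {3,5,8}
'e' @ 8: {9,10}
'e' @ 9: {1,2,4,6,11}  ✓accept
'c' @ 10: {3,7,8}
'e' @ 11: {9,10}
'e' @ 12: {1,2,4,6,11}  ✓accept
final: {1,2,4,6,11}; accept 1 in set

Answer: ACCEPT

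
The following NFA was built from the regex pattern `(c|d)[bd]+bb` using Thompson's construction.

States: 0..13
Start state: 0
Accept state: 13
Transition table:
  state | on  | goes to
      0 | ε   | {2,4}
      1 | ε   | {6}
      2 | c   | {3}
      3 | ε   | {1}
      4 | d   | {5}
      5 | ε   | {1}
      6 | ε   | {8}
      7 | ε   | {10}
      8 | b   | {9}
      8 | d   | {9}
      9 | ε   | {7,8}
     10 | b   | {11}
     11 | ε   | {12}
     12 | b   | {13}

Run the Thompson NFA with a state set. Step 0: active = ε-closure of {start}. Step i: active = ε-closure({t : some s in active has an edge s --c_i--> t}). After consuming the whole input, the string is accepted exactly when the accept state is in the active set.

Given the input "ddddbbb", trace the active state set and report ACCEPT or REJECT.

S₀ = ε-closure({0}) = {0,2,4}
'd' @ 1: {1,5,6,8}
'd' @ 2: {7,8,9,10}
'd' @ 3: {7,8,9,10}
'd' @ 4: {7,8,9,10}
'b' @ 5: {7,8,9,10,11,12}
'b' @ 6: {7,8,9,10,11,12,13}  ✓accept
'b' @ 7: {7,8,9,10,11,12,13}  ✓accept
after full input: {7,8,9,10,11,12,13}  (accept=13 in)

Answer: ACCEPT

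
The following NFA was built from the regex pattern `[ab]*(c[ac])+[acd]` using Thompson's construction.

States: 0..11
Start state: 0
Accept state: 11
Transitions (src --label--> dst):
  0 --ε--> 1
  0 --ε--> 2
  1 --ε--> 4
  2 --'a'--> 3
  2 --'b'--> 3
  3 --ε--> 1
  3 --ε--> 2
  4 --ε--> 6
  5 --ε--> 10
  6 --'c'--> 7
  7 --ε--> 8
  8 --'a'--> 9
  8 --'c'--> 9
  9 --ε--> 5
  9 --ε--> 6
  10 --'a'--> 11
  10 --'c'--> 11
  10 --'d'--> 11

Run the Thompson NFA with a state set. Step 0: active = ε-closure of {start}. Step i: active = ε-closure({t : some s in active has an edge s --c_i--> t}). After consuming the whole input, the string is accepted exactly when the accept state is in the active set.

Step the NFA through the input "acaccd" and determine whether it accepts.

Answer: ACCEPT

Steps:
S₀ = ε-closure({0}) = {0,1,2,4,6}
'a' @ 1: {1,2,3,4,6}
'c' @ 2: {7,8}
'a' @ 3: {5,6,9,10}
'c' @ 4: {7,8,11}  [accepting]
'c' @ 5: {5,6,9,10}
'd' @ 6: {11}  [accepting]
end set {11} — state 11 in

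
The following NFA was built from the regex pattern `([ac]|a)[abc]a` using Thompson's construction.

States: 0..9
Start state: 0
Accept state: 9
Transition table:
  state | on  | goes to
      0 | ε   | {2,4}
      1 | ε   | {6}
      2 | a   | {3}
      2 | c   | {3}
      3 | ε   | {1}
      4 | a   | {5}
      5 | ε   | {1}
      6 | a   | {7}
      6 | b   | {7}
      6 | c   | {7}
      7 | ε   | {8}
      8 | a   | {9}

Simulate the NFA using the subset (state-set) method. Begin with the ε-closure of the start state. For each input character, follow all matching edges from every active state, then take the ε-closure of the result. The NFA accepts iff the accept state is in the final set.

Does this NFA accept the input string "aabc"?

Answer: REJECT

Steps:
initial (ε-close {0}): {0,2,4}
'a' @ 1: {1,3,5,6}
'a' @ 2: {7,8}
'b' @ 3: {}  — state set empty
rest 'c' ignored (set empty)
after full input: {}  (accept=9 not in)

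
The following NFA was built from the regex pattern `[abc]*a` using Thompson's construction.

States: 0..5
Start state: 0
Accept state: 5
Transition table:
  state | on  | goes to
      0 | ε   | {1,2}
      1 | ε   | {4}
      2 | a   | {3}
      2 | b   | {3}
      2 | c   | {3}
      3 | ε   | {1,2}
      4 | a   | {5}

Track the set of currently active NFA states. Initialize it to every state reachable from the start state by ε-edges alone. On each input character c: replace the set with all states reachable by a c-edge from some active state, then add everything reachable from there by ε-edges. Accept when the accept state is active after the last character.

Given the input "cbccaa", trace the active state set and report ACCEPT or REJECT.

Answer: ACCEPT

Derivation:
start: ε-closure({0}) = {0,1,2,4}
'c' @ 1: {1,2,3,4}
'b' @ 2: {1,2,3,4}
'c' @ 3: {1,2,3,4}
'c' @ 4: {1,2,3,4}
'a' @ 5: {1,2,3,4,5}  ✓accept
'a' @ 6: {1,2,3,4,5}  ✓accept
end set {1,2,3,4,5} — state 5 in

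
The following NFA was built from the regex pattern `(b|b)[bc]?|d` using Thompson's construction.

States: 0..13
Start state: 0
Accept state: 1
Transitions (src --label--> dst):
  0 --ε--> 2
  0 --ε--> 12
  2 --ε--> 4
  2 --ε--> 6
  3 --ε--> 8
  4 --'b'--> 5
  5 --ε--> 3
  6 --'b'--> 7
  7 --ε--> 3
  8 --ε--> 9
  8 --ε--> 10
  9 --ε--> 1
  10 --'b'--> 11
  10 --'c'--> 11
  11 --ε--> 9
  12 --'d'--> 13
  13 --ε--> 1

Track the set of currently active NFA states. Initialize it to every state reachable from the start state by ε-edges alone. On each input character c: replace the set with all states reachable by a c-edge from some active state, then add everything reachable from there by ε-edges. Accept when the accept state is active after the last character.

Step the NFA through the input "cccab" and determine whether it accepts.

Answer: REJECT

Trace:
start: ε-closure({0}) = {0,2,4,6,12}
'c' @ 1: {}  — state set empty
rest 'ccab' ignored (set empty)
end set {} — state 1 not in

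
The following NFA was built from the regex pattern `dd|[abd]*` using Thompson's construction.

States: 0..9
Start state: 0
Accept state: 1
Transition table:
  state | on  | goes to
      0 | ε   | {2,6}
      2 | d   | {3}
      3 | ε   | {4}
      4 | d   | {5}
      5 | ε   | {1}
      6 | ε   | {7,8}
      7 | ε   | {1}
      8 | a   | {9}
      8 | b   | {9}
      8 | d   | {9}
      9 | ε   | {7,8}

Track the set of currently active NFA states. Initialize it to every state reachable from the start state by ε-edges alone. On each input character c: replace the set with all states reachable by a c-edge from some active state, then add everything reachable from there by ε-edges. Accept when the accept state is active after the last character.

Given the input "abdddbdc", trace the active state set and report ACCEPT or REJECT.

initial (ε-close {0}): {0,1,2,6,7,8}
'a' @ 1: {1,7,8,9}  (accept∈set)
'b' @ 2: {1,7,8,9}  (accept∈set)
'd' @ 3: {1,7,8,9}  (accept∈set)
'd' @ 4: {1,7,8,9}  (accept∈set)
'd' @ 5: {1,7,8,9}  (accept∈set)
'b' @ 6: {1,7,8,9}  (accept∈set)
'd' @ 7: {1,7,8,9}  (accept∈set)
'c' @ 8: {}  — state set empty
final: {}; accept 1 not in set

Answer: REJECT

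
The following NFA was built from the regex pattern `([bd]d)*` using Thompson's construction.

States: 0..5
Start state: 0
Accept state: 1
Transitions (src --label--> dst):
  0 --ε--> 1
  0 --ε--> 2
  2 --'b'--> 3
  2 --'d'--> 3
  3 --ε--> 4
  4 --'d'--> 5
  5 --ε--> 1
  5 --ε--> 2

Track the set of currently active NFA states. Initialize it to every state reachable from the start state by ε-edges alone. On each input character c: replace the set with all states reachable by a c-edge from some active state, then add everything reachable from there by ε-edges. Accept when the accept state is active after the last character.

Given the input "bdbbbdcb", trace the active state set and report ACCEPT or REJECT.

Answer: REJECT

Derivation:
S₀ = ε-closure({0}) = {0,1,2}
'b' @ 1: {3,4}
'd' @ 2: {1,2,5}  (accept∈set)
'b' @ 3: {3,4}
'b' @ 4: {}  — no active states
rest 'bdcb' ignored (set empty)
final: {}; accept 1 not in set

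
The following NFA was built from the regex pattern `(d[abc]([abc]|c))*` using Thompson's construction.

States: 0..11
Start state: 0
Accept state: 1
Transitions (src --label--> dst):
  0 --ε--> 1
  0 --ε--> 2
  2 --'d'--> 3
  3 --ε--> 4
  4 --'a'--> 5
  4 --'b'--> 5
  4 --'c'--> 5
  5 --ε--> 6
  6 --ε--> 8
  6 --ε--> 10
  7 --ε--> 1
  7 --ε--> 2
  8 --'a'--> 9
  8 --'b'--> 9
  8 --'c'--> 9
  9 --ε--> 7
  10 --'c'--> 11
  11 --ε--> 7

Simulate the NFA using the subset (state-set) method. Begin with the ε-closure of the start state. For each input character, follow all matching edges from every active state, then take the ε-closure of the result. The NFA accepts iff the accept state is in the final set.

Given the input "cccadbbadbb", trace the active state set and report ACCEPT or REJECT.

Answer: REJECT

Derivation:
S₀ = ε-closure({0}) = {0,1,2}
'c' @ 1: {}  — no active states
rest 'ccadbbadbb' ignored (set empty)
end set {} — state 1 not in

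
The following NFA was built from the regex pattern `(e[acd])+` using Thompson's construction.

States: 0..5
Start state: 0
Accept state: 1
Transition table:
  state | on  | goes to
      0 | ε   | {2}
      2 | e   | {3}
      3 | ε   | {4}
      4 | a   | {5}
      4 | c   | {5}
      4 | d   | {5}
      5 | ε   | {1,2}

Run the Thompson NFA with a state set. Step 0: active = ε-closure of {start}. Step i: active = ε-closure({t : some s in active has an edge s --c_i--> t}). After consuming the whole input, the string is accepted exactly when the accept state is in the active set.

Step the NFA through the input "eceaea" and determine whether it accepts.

Answer: ACCEPT

Steps:
initial (ε-close {0}): {0,2}
'e' @ 1: {3,4}
'c' @ 2: {1,2,5}  [accepting]
'e' @ 3: {3,4}
'a' @ 4: {1,2,5}  [accepting]
'e' @ 5: {3,4}
'a' @ 6: {1,2,5}  [accepting]
end set {1,2,5} — state 1 in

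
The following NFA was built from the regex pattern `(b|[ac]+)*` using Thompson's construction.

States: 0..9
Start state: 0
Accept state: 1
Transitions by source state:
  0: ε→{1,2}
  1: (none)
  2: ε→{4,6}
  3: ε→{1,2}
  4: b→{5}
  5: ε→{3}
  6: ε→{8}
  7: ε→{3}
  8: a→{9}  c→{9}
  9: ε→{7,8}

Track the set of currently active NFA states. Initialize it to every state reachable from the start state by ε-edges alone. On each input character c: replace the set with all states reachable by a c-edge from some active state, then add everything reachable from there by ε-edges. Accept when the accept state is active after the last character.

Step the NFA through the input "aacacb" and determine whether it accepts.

initial (ε-close {0}): {0,1,2,4,6,8}
'a' @ 1: {1,2,3,4,6,7,8,9}  ✓accept
'a' @ 2: {1,2,3,4,6,7,8,9}  ✓accept
'c' @ 3: {1,2,3,4,6,7,8,9}  ✓accept
'a' @ 4: {1,2,3,4,6,7,8,9}  ✓accept
'c' @ 5: {1,2,3,4,6,7,8,9}  ✓accept
'b' @ 6: {1,2,3,4,5,6,8}  ✓accept
after full input: {1,2,3,4,5,6,8}  (accept=1 in)

Answer: ACCEPT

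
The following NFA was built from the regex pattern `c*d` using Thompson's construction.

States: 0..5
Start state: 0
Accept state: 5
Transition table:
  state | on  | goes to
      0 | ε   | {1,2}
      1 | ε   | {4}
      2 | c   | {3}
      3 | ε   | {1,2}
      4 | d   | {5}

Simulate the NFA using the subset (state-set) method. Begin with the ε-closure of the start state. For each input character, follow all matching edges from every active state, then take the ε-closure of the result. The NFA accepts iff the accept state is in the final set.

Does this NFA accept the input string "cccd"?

Answer: ACCEPT

Steps:
start: ε-closure({0}) = {0,1,2,4}
'c' @ 1: {1,2,3,4}
'c' @ 2: {1,2,3,4}
'c' @ 3: {1,2,3,4}
'd' @ 4: {5}  ✓accept
after full input: {5}  (accept=5 in)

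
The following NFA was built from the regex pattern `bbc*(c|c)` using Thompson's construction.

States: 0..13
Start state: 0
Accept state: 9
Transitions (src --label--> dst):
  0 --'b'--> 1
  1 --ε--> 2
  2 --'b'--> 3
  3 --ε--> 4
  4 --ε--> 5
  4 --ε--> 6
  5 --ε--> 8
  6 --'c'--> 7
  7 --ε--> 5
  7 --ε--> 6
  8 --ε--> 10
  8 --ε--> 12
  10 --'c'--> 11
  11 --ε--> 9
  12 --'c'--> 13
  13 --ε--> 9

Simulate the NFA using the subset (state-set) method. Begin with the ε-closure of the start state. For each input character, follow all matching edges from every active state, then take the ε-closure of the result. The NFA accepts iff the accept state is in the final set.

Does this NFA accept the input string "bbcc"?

Answer: ACCEPT

Derivation:
initial (ε-close {0}): {0}
'b' @ 1: {1,2}
'b' @ 2: {3,4,5,6,8,10,12}
'c' @ 3: {5,6,7,8,9,10,11,12,13}  [accepting]
'c' @ 4: {5,6,7,8,9,10,11,12,13}  [accepting]
after full input: {5,6,7,8,9,10,11,12,13}  (accept=9 in)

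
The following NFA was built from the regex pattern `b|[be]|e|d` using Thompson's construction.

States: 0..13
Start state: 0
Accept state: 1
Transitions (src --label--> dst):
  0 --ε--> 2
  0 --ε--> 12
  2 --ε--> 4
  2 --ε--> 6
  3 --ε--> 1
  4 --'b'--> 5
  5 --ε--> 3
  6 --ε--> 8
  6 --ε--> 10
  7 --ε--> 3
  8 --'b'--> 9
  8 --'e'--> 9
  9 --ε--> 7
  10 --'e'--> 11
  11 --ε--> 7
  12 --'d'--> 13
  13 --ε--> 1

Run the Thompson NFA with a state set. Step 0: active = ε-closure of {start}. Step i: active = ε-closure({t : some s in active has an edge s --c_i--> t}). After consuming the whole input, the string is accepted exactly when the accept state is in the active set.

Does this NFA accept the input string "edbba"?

Answer: REJECT

Trace:
S₀ = ε-closure({0}) = {0,2,4,6,8,10,12}
'e' @ 1: {1,3,7,9,11}  [accepting]
'd' @ 2: {}  — state set empty
rest 'bba' ignored (set empty)
after full input: {}  (accept=1 not in)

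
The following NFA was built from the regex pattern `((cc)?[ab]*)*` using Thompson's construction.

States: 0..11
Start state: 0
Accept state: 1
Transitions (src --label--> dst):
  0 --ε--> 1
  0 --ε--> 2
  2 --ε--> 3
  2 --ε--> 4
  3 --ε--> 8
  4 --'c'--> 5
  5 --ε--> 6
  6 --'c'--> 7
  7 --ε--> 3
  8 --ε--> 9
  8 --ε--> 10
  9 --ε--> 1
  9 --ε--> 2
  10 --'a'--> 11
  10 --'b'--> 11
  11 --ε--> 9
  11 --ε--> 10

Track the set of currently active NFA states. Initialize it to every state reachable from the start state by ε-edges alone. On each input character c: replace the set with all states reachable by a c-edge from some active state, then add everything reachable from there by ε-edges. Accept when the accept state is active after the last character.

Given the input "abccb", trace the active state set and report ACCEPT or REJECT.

S₀ = ε-closure({0}) = {0,1,2,3,4,8,9,10}
'a' @ 1: {1,2,3,4,8,9,10,11}  (accept∈set)
'b' @ 2: {1,2,3,4,8,9,10,11}  (accept∈set)
'c' @ 3: {5,6}
'c' @ 4: {1,2,3,4,7,8,9,10}  (accept∈set)
'b' @ 5: {1,2,3,4,8,9,10,11}  (accept∈set)
after full input: {1,2,3,4,8,9,10,11}  (accept=1 in)

Answer: ACCEPT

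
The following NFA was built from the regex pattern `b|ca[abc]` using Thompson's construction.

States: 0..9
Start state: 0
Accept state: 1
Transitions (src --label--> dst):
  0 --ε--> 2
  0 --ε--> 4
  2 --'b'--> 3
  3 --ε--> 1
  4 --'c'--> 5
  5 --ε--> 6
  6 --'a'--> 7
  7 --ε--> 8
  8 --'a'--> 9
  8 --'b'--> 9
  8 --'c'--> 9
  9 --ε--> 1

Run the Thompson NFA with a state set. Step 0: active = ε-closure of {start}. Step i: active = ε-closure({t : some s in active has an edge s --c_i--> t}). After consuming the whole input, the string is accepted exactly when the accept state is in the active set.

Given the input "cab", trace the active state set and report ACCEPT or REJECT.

Answer: ACCEPT

Trace:
S₀ = ε-closure({0}) = {0,2,4}
'c' @ 1: {5,6}
'a' @ 2: {7,8}
'b' @ 3: {1,9}  [accepting]
after full input: {1,9}  (accept=1 in)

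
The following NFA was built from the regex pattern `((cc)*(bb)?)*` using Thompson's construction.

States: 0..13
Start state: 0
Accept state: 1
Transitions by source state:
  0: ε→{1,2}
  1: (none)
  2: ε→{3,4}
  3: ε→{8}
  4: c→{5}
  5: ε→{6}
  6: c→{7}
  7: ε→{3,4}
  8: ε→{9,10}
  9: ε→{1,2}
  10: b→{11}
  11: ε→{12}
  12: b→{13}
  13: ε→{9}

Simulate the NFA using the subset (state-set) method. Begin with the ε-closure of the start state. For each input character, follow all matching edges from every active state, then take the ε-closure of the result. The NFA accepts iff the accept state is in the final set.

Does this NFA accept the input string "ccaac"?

S₀ = ε-closure({0}) = {0,1,2,3,4,8,9,10}
'c' @ 1: {5,6}
'c' @ 2: {1,2,3,4,7,8,9,10}  [accepting]
'a' @ 3: {}  — state set empty
rest 'ac' ignored (set empty)
after full input: {}  (accept=1 not in)

Answer: REJECT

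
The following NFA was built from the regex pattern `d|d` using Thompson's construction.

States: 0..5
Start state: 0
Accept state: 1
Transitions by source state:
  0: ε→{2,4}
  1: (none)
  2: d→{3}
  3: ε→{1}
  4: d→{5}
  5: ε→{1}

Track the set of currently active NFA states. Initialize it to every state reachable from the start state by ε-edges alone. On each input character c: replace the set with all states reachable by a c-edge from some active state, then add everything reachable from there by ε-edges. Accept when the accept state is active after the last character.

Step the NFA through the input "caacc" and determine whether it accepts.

Answer: REJECT

Trace:
start: ε-closure({0}) = {0,2,4}
'c' @ 1: {}  — state set empty
rest 'aacc' ignored (set empty)
final: {}; accept 1 not in set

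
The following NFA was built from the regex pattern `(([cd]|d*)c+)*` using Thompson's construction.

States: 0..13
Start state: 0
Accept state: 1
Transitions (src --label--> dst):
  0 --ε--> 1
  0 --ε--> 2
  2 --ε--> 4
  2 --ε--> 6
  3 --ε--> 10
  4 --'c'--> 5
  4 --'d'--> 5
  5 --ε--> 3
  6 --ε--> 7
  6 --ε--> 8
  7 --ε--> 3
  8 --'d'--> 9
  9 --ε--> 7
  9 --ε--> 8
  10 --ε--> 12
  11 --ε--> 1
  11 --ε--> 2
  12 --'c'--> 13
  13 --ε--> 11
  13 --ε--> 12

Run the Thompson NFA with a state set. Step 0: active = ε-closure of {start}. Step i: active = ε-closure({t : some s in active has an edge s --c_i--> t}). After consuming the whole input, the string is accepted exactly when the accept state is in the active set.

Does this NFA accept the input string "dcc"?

Answer: ACCEPT

Steps:
initial (ε-close {0}): {0,1,2,3,4,6,7,8,10,12}
'd' @ 1: {3,5,7,8,9,10,12}
'c' @ 2: {1,2,3,4,6,7,8,10,11,12,13}  (accept∈set)
'c' @ 3: {1,2,3,4,5,6,7,8,10,11,12,13}  (accept∈set)
final: {1,2,3,4,5,6,7,8,10,11,12,13}; accept 1 in set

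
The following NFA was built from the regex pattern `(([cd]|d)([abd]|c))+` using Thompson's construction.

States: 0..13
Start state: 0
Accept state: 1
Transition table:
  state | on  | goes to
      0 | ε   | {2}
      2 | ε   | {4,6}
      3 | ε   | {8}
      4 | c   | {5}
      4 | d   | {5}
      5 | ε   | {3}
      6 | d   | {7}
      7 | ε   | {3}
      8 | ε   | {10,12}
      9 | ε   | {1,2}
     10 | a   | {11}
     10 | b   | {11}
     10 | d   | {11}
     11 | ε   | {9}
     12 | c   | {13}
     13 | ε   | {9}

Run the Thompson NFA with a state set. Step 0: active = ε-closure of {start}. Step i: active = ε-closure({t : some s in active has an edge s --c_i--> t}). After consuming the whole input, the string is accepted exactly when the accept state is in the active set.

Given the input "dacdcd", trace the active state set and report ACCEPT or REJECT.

Answer: ACCEPT

Trace:
S₀ = ε-closure({0}) = {0,2,4,6}
'd' @ 1: {3,5,7,8,10,12}
'a' @ 2: {1,2,4,6,9,11}  (accept∈set)
'c' @ 3: {3,5,8,10,12}
'd' @ 4: {1,2,4,6,9,11}  (accept∈set)
'c' @ 5: {3,5,8,10,12}
'd' @ 6: {1,2,4,6,9,11}  (accept∈set)
final: {1,2,4,6,9,11}; accept 1 in set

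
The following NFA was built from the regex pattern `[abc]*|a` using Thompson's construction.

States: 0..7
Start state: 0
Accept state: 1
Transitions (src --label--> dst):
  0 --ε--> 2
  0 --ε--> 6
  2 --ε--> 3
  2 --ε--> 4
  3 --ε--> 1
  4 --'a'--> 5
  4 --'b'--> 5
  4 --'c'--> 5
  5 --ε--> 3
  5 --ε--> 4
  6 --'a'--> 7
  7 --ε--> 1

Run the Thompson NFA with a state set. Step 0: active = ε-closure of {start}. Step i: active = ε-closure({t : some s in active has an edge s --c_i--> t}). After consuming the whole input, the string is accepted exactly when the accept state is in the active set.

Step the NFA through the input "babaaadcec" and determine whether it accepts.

start: ε-closure({0}) = {0,1,2,3,4,6}
'b' @ 1: {1,3,4,5}  ✓accept
'a' @ 2: {1,3,4,5}  ✓accept
'b' @ 3: {1,3,4,5}  ✓accept
'a' @ 4: {1,3,4,5}  ✓accept
'a' @ 5: {1,3,4,5}  ✓accept
'a' @ 6: {1,3,4,5}  ✓accept
'd' @ 7: {}  — dead — no transitions
rest 'cec' ignored (set empty)
after full input: {}  (accept=1 not in)

Answer: REJECT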